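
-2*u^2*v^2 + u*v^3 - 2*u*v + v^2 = v*(-2*u + v)*(u*v + 1)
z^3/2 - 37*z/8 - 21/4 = (z/2 + 1)*(z - 7/2)*(z + 3/2)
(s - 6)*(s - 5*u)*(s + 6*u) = s^3 + s^2*u - 6*s^2 - 30*s*u^2 - 6*s*u + 180*u^2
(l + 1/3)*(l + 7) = l^2 + 22*l/3 + 7/3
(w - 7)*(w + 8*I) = w^2 - 7*w + 8*I*w - 56*I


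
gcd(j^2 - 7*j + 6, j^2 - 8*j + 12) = j - 6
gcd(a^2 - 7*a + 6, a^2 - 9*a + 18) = a - 6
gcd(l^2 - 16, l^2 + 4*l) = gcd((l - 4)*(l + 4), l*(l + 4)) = l + 4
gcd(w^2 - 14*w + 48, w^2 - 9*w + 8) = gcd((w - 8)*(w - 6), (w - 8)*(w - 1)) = w - 8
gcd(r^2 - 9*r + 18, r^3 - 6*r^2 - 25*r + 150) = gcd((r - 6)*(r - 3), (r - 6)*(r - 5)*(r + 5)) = r - 6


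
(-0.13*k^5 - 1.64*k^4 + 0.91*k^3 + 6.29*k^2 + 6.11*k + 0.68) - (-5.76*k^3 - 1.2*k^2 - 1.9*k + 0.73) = -0.13*k^5 - 1.64*k^4 + 6.67*k^3 + 7.49*k^2 + 8.01*k - 0.0499999999999999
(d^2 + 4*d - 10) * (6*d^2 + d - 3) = 6*d^4 + 25*d^3 - 59*d^2 - 22*d + 30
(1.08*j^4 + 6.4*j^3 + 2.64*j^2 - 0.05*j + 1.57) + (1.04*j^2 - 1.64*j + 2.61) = 1.08*j^4 + 6.4*j^3 + 3.68*j^2 - 1.69*j + 4.18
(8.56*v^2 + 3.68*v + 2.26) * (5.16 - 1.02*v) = -8.7312*v^3 + 40.416*v^2 + 16.6836*v + 11.6616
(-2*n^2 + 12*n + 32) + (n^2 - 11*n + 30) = -n^2 + n + 62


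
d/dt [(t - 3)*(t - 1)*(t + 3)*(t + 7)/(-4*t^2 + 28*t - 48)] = (-2*t^3 + 3*t^2 + 72*t + 23)/(4*(t^2 - 8*t + 16))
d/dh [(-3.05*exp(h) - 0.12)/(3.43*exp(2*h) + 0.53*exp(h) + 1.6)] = (10.4615*exp(2*h) + 0.8232*exp(h) - 4.8164)*exp(h)/(11.7649*exp(4*h) + 3.6358*exp(3*h) + 11.2569*exp(2*h) + 1.696*exp(h) + 2.56)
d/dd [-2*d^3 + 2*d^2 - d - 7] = -6*d^2 + 4*d - 1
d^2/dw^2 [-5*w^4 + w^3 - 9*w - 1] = 6*w*(1 - 10*w)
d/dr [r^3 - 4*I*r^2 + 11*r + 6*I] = 3*r^2 - 8*I*r + 11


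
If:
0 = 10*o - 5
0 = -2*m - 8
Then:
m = -4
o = 1/2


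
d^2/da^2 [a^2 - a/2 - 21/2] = 2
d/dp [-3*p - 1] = -3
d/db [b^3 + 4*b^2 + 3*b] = 3*b^2 + 8*b + 3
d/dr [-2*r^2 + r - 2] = 1 - 4*r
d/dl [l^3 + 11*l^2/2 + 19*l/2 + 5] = 3*l^2 + 11*l + 19/2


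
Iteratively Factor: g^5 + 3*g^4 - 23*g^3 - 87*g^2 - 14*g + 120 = (g + 3)*(g^4 - 23*g^2 - 18*g + 40) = (g + 3)*(g + 4)*(g^3 - 4*g^2 - 7*g + 10) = (g - 1)*(g + 3)*(g + 4)*(g^2 - 3*g - 10) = (g - 1)*(g + 2)*(g + 3)*(g + 4)*(g - 5)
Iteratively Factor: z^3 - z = (z + 1)*(z^2 - z) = z*(z + 1)*(z - 1)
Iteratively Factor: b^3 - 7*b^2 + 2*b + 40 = (b + 2)*(b^2 - 9*b + 20) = (b - 5)*(b + 2)*(b - 4)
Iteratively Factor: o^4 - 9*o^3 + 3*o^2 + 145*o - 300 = (o - 5)*(o^3 - 4*o^2 - 17*o + 60) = (o - 5)*(o + 4)*(o^2 - 8*o + 15) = (o - 5)*(o - 3)*(o + 4)*(o - 5)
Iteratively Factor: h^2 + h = (h)*(h + 1)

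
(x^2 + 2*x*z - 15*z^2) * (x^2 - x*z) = x^4 + x^3*z - 17*x^2*z^2 + 15*x*z^3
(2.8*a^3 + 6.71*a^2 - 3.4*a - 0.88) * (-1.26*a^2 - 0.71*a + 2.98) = -3.528*a^5 - 10.4426*a^4 + 7.8639*a^3 + 23.5186*a^2 - 9.5072*a - 2.6224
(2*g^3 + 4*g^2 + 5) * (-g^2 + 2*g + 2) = -2*g^5 + 12*g^3 + 3*g^2 + 10*g + 10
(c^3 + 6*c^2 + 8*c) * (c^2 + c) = c^5 + 7*c^4 + 14*c^3 + 8*c^2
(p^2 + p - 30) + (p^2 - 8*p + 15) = 2*p^2 - 7*p - 15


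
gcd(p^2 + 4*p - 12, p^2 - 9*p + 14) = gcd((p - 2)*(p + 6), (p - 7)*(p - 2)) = p - 2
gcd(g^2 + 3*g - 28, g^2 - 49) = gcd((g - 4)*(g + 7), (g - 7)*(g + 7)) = g + 7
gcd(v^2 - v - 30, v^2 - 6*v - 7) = 1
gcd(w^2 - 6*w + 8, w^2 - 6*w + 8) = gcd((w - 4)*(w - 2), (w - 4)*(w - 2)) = w^2 - 6*w + 8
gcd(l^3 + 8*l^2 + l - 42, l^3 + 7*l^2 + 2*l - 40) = l - 2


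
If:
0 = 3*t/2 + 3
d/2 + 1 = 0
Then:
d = -2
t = -2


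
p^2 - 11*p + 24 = (p - 8)*(p - 3)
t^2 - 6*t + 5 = (t - 5)*(t - 1)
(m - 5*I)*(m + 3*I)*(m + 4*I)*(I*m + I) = I*m^4 - 2*m^3 + I*m^3 - 2*m^2 + 23*I*m^2 - 60*m + 23*I*m - 60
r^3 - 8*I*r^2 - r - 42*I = (r - 7*I)*(r - 3*I)*(r + 2*I)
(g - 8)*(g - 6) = g^2 - 14*g + 48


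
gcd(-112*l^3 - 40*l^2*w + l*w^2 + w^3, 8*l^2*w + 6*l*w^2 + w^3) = 4*l + w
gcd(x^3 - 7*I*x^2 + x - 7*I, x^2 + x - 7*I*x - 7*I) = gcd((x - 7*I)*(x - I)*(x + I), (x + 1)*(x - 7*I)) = x - 7*I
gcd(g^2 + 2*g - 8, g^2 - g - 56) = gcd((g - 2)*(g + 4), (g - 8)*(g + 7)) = 1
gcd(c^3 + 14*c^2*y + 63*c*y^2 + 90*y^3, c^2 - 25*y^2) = c + 5*y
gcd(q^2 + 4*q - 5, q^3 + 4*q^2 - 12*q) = 1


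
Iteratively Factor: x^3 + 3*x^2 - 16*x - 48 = (x - 4)*(x^2 + 7*x + 12) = (x - 4)*(x + 4)*(x + 3)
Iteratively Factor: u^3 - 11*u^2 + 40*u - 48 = (u - 4)*(u^2 - 7*u + 12) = (u - 4)^2*(u - 3)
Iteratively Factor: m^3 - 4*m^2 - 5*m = (m - 5)*(m^2 + m) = m*(m - 5)*(m + 1)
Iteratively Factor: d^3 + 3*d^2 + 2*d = (d)*(d^2 + 3*d + 2) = d*(d + 2)*(d + 1)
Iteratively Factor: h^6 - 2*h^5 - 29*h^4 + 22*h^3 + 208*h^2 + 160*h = (h - 5)*(h^5 + 3*h^4 - 14*h^3 - 48*h^2 - 32*h) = (h - 5)*(h + 4)*(h^4 - h^3 - 10*h^2 - 8*h) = (h - 5)*(h - 4)*(h + 4)*(h^3 + 3*h^2 + 2*h) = (h - 5)*(h - 4)*(h + 2)*(h + 4)*(h^2 + h) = (h - 5)*(h - 4)*(h + 1)*(h + 2)*(h + 4)*(h)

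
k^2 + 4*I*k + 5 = (k - I)*(k + 5*I)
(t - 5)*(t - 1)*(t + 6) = t^3 - 31*t + 30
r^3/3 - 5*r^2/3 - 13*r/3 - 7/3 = (r/3 + 1/3)*(r - 7)*(r + 1)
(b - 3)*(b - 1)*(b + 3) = b^3 - b^2 - 9*b + 9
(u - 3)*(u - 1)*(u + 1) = u^3 - 3*u^2 - u + 3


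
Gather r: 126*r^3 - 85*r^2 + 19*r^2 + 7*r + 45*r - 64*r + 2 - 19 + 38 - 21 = 126*r^3 - 66*r^2 - 12*r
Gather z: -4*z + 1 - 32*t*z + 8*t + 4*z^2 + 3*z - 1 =8*t + 4*z^2 + z*(-32*t - 1)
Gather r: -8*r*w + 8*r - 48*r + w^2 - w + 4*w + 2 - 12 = r*(-8*w - 40) + w^2 + 3*w - 10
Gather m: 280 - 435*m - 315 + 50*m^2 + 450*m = 50*m^2 + 15*m - 35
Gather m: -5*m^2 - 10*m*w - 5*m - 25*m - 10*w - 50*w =-5*m^2 + m*(-10*w - 30) - 60*w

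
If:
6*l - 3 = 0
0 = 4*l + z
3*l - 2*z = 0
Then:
No Solution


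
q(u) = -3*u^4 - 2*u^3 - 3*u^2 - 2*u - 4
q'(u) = -12*u^3 - 6*u^2 - 6*u - 2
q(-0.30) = -3.64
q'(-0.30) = -0.42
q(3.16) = -402.52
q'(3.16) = -459.53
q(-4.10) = -756.12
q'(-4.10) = 748.79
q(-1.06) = -6.66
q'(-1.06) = 11.91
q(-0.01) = -3.98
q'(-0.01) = -1.94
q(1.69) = -50.07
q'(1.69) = -87.20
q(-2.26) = -69.98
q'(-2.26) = 119.43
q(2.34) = -140.68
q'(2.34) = -202.65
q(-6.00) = -3556.00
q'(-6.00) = 2410.00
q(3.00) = -334.00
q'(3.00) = -398.00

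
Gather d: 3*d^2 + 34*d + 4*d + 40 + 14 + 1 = 3*d^2 + 38*d + 55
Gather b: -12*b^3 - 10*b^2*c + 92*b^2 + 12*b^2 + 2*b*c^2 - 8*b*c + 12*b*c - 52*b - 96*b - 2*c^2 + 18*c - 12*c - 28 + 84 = -12*b^3 + b^2*(104 - 10*c) + b*(2*c^2 + 4*c - 148) - 2*c^2 + 6*c + 56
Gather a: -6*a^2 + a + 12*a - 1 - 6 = -6*a^2 + 13*a - 7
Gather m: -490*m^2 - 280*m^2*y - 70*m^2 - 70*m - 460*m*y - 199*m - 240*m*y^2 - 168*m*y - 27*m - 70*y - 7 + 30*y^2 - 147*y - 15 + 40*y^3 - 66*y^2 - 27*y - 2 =m^2*(-280*y - 560) + m*(-240*y^2 - 628*y - 296) + 40*y^3 - 36*y^2 - 244*y - 24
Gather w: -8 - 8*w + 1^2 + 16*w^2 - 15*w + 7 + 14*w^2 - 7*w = 30*w^2 - 30*w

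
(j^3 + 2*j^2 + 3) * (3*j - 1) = 3*j^4 + 5*j^3 - 2*j^2 + 9*j - 3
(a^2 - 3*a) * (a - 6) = a^3 - 9*a^2 + 18*a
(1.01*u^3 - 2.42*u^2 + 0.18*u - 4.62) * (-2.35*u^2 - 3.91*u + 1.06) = -2.3735*u^5 + 1.7379*u^4 + 10.1098*u^3 + 7.588*u^2 + 18.255*u - 4.8972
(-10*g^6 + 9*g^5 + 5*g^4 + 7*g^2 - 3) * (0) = 0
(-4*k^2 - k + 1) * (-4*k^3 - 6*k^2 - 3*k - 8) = 16*k^5 + 28*k^4 + 14*k^3 + 29*k^2 + 5*k - 8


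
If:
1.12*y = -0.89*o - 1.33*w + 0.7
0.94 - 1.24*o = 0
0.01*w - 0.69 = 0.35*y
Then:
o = 0.76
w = 1.64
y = -1.92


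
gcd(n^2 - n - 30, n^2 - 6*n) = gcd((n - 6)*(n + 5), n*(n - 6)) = n - 6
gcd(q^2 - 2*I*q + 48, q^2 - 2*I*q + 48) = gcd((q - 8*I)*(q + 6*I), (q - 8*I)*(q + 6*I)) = q^2 - 2*I*q + 48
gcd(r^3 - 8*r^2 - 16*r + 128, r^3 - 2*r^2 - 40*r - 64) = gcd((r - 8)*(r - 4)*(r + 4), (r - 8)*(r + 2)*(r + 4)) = r^2 - 4*r - 32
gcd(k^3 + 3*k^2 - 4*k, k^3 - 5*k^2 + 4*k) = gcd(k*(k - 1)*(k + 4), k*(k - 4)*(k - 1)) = k^2 - k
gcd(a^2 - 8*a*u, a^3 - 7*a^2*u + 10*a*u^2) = a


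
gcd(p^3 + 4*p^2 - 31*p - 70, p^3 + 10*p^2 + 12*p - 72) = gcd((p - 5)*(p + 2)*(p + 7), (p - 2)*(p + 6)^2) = 1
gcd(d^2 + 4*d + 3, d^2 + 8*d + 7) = d + 1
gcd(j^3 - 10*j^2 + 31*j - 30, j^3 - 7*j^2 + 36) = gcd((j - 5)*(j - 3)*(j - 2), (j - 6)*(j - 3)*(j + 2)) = j - 3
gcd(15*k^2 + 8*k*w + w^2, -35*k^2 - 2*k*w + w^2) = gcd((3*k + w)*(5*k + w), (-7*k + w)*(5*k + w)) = 5*k + w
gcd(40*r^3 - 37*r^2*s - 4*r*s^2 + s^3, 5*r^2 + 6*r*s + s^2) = 5*r + s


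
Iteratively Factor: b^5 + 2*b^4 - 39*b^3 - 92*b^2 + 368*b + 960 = (b + 4)*(b^4 - 2*b^3 - 31*b^2 + 32*b + 240) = (b + 4)^2*(b^3 - 6*b^2 - 7*b + 60) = (b - 5)*(b + 4)^2*(b^2 - b - 12) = (b - 5)*(b - 4)*(b + 4)^2*(b + 3)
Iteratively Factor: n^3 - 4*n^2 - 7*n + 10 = (n + 2)*(n^2 - 6*n + 5) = (n - 1)*(n + 2)*(n - 5)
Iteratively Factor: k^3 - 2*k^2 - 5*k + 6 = (k - 3)*(k^2 + k - 2) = (k - 3)*(k + 2)*(k - 1)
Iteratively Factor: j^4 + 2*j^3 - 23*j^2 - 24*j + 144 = (j - 3)*(j^3 + 5*j^2 - 8*j - 48) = (j - 3)*(j + 4)*(j^2 + j - 12) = (j - 3)*(j + 4)^2*(j - 3)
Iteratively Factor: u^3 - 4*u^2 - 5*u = (u)*(u^2 - 4*u - 5) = u*(u - 5)*(u + 1)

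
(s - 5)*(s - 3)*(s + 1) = s^3 - 7*s^2 + 7*s + 15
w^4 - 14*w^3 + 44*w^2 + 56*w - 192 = (w - 8)*(w - 6)*(w - 2)*(w + 2)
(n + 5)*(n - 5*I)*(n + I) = n^3 + 5*n^2 - 4*I*n^2 + 5*n - 20*I*n + 25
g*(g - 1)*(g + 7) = g^3 + 6*g^2 - 7*g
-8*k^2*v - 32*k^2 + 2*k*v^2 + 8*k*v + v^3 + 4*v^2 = (-2*k + v)*(4*k + v)*(v + 4)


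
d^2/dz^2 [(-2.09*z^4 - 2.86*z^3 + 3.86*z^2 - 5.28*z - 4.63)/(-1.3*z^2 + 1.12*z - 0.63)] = (7.0642*z^6 - 18.25824*z^5 + 26.000436*z^4 - 14.498696*z^3 + 63.762396*z^2 - 59.582796*z + 8.418872)/(2.197*z^6 - 5.6784*z^5 + 8.08626*z^4 - 6.908608*z^3 + 3.918726*z^2 - 1.333584*z + 0.250047)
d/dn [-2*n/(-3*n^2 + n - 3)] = 6*(1 - n^2)/(9*n^4 - 6*n^3 + 19*n^2 - 6*n + 9)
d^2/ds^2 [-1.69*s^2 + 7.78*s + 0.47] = -3.38000000000000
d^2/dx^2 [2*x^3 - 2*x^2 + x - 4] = 12*x - 4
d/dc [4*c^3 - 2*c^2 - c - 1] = 12*c^2 - 4*c - 1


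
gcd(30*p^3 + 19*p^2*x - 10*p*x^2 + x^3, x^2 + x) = 1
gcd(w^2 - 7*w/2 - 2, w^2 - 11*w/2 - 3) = w + 1/2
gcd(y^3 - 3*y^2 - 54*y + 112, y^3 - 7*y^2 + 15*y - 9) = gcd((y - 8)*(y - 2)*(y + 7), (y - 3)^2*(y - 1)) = 1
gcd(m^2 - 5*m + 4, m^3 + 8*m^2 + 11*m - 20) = m - 1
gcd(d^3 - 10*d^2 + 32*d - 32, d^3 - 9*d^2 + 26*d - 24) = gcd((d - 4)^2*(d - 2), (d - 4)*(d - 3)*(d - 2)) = d^2 - 6*d + 8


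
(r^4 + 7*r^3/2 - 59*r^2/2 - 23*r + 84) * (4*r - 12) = 4*r^5 + 2*r^4 - 160*r^3 + 262*r^2 + 612*r - 1008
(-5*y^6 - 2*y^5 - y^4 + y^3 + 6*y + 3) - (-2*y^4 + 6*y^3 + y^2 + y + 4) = -5*y^6 - 2*y^5 + y^4 - 5*y^3 - y^2 + 5*y - 1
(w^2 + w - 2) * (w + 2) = w^3 + 3*w^2 - 4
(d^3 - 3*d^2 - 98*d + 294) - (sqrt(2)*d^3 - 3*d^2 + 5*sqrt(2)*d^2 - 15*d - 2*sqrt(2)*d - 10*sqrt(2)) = -sqrt(2)*d^3 + d^3 - 5*sqrt(2)*d^2 - 83*d + 2*sqrt(2)*d + 10*sqrt(2) + 294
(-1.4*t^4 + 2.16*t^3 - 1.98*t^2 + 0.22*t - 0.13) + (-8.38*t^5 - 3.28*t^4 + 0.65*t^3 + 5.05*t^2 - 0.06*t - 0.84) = -8.38*t^5 - 4.68*t^4 + 2.81*t^3 + 3.07*t^2 + 0.16*t - 0.97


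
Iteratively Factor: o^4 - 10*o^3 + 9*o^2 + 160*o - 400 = (o - 5)*(o^3 - 5*o^2 - 16*o + 80) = (o - 5)*(o + 4)*(o^2 - 9*o + 20) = (o - 5)*(o - 4)*(o + 4)*(o - 5)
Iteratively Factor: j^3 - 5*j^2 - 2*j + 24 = (j - 4)*(j^2 - j - 6) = (j - 4)*(j - 3)*(j + 2)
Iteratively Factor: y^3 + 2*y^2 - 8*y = (y + 4)*(y^2 - 2*y) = y*(y + 4)*(y - 2)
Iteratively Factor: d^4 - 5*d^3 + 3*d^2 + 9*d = (d - 3)*(d^3 - 2*d^2 - 3*d) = (d - 3)^2*(d^2 + d) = (d - 3)^2*(d + 1)*(d)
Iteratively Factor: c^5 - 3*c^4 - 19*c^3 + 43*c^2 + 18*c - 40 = (c + 1)*(c^4 - 4*c^3 - 15*c^2 + 58*c - 40) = (c + 1)*(c + 4)*(c^3 - 8*c^2 + 17*c - 10) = (c - 5)*(c + 1)*(c + 4)*(c^2 - 3*c + 2) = (c - 5)*(c - 1)*(c + 1)*(c + 4)*(c - 2)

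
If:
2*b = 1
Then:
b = 1/2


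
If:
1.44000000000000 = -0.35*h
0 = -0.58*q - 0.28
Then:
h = -4.11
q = -0.48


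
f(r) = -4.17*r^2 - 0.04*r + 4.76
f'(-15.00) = 125.06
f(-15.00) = -932.89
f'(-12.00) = 100.04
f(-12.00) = -595.24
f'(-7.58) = 63.18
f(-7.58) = -234.53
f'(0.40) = -3.38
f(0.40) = 4.08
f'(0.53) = -4.46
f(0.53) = 3.57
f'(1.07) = -8.96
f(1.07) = -0.06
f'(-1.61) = 13.39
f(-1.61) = -5.98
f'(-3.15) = 26.23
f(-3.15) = -36.49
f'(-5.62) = 46.83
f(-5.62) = -126.72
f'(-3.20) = 26.65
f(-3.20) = -37.81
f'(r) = -8.34*r - 0.04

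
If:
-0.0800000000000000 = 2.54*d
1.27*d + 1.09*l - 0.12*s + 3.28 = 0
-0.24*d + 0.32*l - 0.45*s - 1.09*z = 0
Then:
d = -0.03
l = -0.289316522893165*z - 3.22294384734755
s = -2.62795841627958*z - 2.27507328007357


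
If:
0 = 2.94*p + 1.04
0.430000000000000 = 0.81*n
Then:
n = 0.53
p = -0.35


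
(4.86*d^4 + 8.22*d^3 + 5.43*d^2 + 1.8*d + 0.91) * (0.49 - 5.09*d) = -24.7374*d^5 - 39.4584*d^4 - 23.6109*d^3 - 6.5013*d^2 - 3.7499*d + 0.4459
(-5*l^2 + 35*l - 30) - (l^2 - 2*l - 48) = -6*l^2 + 37*l + 18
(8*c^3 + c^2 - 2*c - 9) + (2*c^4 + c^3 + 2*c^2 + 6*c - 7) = 2*c^4 + 9*c^3 + 3*c^2 + 4*c - 16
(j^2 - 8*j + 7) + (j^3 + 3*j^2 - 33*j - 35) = j^3 + 4*j^2 - 41*j - 28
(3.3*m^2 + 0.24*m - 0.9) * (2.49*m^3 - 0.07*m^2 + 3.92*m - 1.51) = 8.217*m^5 + 0.3666*m^4 + 10.6782*m^3 - 3.9792*m^2 - 3.8904*m + 1.359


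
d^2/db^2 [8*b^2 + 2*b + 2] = 16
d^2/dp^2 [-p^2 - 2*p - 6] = -2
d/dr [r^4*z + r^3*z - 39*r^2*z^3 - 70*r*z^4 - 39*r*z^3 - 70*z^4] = z*(4*r^3 + 3*r^2 - 78*r*z^2 - 70*z^3 - 39*z^2)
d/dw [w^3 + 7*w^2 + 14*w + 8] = 3*w^2 + 14*w + 14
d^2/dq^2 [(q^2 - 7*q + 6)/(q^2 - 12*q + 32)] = 2*(5*q^3 - 78*q^2 + 456*q - 992)/(q^6 - 36*q^5 + 528*q^4 - 4032*q^3 + 16896*q^2 - 36864*q + 32768)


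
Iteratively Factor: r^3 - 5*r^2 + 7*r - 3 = (r - 1)*(r^2 - 4*r + 3) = (r - 1)^2*(r - 3)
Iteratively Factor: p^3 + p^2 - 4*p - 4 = (p - 2)*(p^2 + 3*p + 2) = (p - 2)*(p + 1)*(p + 2)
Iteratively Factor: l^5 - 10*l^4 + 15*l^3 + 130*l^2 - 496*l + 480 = (l - 4)*(l^4 - 6*l^3 - 9*l^2 + 94*l - 120) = (l - 5)*(l - 4)*(l^3 - l^2 - 14*l + 24) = (l - 5)*(l - 4)*(l + 4)*(l^2 - 5*l + 6) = (l - 5)*(l - 4)*(l - 3)*(l + 4)*(l - 2)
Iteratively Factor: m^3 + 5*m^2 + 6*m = (m)*(m^2 + 5*m + 6) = m*(m + 2)*(m + 3)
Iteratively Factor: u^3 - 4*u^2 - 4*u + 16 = (u - 4)*(u^2 - 4) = (u - 4)*(u + 2)*(u - 2)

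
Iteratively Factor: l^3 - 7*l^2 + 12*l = (l - 4)*(l^2 - 3*l) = (l - 4)*(l - 3)*(l)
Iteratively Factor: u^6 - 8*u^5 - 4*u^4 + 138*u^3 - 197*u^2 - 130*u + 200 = (u + 4)*(u^5 - 12*u^4 + 44*u^3 - 38*u^2 - 45*u + 50) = (u - 5)*(u + 4)*(u^4 - 7*u^3 + 9*u^2 + 7*u - 10) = (u - 5)*(u - 2)*(u + 4)*(u^3 - 5*u^2 - u + 5) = (u - 5)^2*(u - 2)*(u + 4)*(u^2 - 1) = (u - 5)^2*(u - 2)*(u - 1)*(u + 4)*(u + 1)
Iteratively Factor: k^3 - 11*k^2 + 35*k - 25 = (k - 5)*(k^2 - 6*k + 5) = (k - 5)^2*(k - 1)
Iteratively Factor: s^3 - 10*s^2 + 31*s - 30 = (s - 2)*(s^2 - 8*s + 15) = (s - 5)*(s - 2)*(s - 3)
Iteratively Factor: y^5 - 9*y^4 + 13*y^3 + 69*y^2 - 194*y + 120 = (y - 1)*(y^4 - 8*y^3 + 5*y^2 + 74*y - 120) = (y - 1)*(y + 3)*(y^3 - 11*y^2 + 38*y - 40) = (y - 4)*(y - 1)*(y + 3)*(y^2 - 7*y + 10) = (y - 4)*(y - 2)*(y - 1)*(y + 3)*(y - 5)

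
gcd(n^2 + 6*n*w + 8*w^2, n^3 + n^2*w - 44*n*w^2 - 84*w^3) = n + 2*w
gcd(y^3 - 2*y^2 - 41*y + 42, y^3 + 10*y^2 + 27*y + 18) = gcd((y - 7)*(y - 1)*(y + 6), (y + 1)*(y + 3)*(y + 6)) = y + 6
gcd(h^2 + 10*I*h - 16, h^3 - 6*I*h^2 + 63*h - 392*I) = h + 8*I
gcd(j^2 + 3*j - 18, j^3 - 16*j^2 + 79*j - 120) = j - 3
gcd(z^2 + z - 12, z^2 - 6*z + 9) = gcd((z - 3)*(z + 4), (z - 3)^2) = z - 3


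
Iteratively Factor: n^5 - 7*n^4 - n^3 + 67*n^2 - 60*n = (n - 1)*(n^4 - 6*n^3 - 7*n^2 + 60*n) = (n - 4)*(n - 1)*(n^3 - 2*n^2 - 15*n) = (n - 5)*(n - 4)*(n - 1)*(n^2 + 3*n) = (n - 5)*(n - 4)*(n - 1)*(n + 3)*(n)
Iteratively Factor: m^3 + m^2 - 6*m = (m + 3)*(m^2 - 2*m) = m*(m + 3)*(m - 2)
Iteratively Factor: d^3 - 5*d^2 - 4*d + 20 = (d - 5)*(d^2 - 4) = (d - 5)*(d + 2)*(d - 2)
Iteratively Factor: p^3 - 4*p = (p)*(p^2 - 4) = p*(p - 2)*(p + 2)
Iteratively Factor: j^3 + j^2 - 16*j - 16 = (j + 1)*(j^2 - 16) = (j - 4)*(j + 1)*(j + 4)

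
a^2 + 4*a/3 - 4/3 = (a - 2/3)*(a + 2)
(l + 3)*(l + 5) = l^2 + 8*l + 15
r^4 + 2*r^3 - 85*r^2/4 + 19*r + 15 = (r - 5/2)*(r - 2)*(r + 1/2)*(r + 6)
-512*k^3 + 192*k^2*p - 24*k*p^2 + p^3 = (-8*k + p)^3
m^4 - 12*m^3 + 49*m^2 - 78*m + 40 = (m - 5)*(m - 4)*(m - 2)*(m - 1)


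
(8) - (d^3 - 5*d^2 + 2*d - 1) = -d^3 + 5*d^2 - 2*d + 9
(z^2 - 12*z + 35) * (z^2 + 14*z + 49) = z^4 + 2*z^3 - 84*z^2 - 98*z + 1715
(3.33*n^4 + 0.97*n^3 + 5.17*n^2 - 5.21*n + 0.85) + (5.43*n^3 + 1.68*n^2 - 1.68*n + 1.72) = 3.33*n^4 + 6.4*n^3 + 6.85*n^2 - 6.89*n + 2.57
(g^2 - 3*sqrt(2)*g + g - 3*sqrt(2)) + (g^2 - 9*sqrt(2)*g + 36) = 2*g^2 - 12*sqrt(2)*g + g - 3*sqrt(2) + 36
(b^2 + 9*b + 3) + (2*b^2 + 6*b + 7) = 3*b^2 + 15*b + 10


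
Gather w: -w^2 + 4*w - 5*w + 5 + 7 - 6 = -w^2 - w + 6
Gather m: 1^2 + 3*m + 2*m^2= 2*m^2 + 3*m + 1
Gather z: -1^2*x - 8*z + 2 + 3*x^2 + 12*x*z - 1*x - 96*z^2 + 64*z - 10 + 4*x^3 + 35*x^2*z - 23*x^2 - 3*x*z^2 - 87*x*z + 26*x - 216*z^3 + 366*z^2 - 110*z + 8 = 4*x^3 - 20*x^2 + 24*x - 216*z^3 + z^2*(270 - 3*x) + z*(35*x^2 - 75*x - 54)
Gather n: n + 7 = n + 7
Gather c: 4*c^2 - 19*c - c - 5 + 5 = 4*c^2 - 20*c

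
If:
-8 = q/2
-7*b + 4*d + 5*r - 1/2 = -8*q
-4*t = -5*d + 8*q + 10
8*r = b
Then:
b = 128*t/255 - 2972/85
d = 4*t/5 - 118/5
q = -16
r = 16*t/255 - 743/170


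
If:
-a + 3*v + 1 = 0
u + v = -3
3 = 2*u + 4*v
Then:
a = 29/2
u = -15/2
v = 9/2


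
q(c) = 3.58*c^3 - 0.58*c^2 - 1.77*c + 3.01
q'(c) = 10.74*c^2 - 1.16*c - 1.77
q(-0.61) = 3.06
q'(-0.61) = 2.93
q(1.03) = 4.48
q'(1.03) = 8.43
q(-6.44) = -965.83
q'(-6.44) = 451.13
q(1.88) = 21.42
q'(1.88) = 34.01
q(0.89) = 3.50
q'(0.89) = 5.70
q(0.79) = 3.01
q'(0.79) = 4.02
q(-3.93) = -216.29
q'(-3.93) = 168.67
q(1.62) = 13.84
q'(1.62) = 24.54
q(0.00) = 3.01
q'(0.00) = -1.77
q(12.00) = 6084.49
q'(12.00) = 1530.87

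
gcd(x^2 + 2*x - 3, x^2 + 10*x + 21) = x + 3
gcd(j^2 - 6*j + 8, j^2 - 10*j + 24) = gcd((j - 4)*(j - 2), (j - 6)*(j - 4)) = j - 4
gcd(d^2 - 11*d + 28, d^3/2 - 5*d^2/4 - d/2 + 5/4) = 1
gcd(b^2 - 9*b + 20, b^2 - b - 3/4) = 1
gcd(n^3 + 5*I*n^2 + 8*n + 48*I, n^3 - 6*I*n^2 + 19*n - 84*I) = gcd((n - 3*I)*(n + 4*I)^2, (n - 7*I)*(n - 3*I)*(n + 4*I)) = n^2 + I*n + 12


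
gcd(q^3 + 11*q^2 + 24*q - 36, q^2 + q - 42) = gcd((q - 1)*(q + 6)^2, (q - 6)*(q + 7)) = 1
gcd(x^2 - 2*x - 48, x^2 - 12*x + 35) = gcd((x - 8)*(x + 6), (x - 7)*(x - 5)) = 1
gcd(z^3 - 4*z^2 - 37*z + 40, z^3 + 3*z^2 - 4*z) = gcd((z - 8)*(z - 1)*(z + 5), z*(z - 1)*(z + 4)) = z - 1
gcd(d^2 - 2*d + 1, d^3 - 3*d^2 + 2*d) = d - 1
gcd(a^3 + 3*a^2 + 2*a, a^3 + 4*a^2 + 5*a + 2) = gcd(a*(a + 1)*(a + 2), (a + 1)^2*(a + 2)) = a^2 + 3*a + 2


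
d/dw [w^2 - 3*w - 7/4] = 2*w - 3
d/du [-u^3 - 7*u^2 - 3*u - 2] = -3*u^2 - 14*u - 3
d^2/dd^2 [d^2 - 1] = 2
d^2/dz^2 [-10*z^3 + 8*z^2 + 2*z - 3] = 16 - 60*z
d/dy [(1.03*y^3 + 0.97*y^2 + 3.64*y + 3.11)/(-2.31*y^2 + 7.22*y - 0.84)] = (-2.3793*y^4 + 14.8732*y^3 + 12.8162*y^2 + 12.7386*y - 25.5118)/(5.3361*y^4 - 33.3564*y^3 + 56.0092*y^2 - 12.1296*y + 0.7056)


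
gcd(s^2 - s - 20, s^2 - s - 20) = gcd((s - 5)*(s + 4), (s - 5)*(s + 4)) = s^2 - s - 20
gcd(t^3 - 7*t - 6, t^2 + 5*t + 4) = t + 1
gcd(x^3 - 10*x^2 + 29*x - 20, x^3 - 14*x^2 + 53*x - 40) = x^2 - 6*x + 5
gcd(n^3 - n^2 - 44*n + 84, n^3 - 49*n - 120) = 1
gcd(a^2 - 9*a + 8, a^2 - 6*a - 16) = a - 8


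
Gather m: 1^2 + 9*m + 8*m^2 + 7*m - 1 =8*m^2 + 16*m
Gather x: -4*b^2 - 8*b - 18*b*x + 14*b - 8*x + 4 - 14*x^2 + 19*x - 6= -4*b^2 + 6*b - 14*x^2 + x*(11 - 18*b) - 2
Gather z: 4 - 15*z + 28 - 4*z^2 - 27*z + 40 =-4*z^2 - 42*z + 72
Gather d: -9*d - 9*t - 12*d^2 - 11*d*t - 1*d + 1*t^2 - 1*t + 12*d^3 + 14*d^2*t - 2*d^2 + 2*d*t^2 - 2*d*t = 12*d^3 + d^2*(14*t - 14) + d*(2*t^2 - 13*t - 10) + t^2 - 10*t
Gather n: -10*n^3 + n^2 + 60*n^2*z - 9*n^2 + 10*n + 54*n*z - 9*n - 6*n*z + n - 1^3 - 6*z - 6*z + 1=-10*n^3 + n^2*(60*z - 8) + n*(48*z + 2) - 12*z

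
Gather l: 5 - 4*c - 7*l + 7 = -4*c - 7*l + 12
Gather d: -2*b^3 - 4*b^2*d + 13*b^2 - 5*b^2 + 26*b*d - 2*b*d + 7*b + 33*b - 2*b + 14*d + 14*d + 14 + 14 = -2*b^3 + 8*b^2 + 38*b + d*(-4*b^2 + 24*b + 28) + 28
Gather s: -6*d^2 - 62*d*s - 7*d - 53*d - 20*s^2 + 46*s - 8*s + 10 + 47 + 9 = -6*d^2 - 60*d - 20*s^2 + s*(38 - 62*d) + 66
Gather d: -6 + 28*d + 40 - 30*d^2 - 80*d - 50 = -30*d^2 - 52*d - 16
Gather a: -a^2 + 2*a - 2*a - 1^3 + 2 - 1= -a^2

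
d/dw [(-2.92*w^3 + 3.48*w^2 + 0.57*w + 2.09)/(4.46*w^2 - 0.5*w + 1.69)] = (-13.0232*w^4 + 2.92*w^3 - 19.0866*w^2 - 6.8804*w + 2.0083)/(19.8916*w^4 - 4.46*w^3 + 15.3248*w^2 - 1.69*w + 2.8561)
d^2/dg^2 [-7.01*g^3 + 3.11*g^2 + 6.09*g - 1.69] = 6.22 - 42.06*g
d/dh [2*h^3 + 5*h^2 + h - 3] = 6*h^2 + 10*h + 1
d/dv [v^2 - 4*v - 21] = 2*v - 4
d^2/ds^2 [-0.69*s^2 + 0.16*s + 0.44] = -1.38000000000000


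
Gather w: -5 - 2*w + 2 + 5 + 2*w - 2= 0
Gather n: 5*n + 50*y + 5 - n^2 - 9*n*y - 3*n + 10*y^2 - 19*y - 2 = -n^2 + n*(2 - 9*y) + 10*y^2 + 31*y + 3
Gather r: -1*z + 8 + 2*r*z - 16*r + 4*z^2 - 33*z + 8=r*(2*z - 16) + 4*z^2 - 34*z + 16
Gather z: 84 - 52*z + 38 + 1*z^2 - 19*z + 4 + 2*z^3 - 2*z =2*z^3 + z^2 - 73*z + 126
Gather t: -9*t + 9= 9 - 9*t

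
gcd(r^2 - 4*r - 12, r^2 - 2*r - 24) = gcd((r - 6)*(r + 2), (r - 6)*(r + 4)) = r - 6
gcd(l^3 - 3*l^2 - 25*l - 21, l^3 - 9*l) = l + 3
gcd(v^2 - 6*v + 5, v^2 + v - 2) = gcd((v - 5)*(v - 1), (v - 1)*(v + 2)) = v - 1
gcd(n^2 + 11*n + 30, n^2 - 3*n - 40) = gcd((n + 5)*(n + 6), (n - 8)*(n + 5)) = n + 5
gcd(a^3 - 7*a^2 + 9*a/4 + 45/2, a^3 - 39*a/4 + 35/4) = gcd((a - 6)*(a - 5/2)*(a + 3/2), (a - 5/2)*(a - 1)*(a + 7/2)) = a - 5/2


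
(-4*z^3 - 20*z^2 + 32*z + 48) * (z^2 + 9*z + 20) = -4*z^5 - 56*z^4 - 228*z^3 - 64*z^2 + 1072*z + 960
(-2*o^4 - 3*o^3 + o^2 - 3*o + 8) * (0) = 0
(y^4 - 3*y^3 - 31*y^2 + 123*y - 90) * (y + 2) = y^5 - y^4 - 37*y^3 + 61*y^2 + 156*y - 180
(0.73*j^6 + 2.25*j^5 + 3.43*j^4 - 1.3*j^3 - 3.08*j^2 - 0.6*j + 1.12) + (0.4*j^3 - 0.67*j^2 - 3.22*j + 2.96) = 0.73*j^6 + 2.25*j^5 + 3.43*j^4 - 0.9*j^3 - 3.75*j^2 - 3.82*j + 4.08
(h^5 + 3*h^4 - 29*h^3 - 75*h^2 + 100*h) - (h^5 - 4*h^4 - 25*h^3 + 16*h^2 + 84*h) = 7*h^4 - 4*h^3 - 91*h^2 + 16*h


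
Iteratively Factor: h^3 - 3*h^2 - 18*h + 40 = (h - 2)*(h^2 - h - 20) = (h - 5)*(h - 2)*(h + 4)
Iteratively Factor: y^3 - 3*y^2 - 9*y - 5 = (y - 5)*(y^2 + 2*y + 1) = (y - 5)*(y + 1)*(y + 1)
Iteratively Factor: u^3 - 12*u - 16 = (u + 2)*(u^2 - 2*u - 8) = (u + 2)^2*(u - 4)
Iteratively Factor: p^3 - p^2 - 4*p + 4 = (p - 2)*(p^2 + p - 2) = (p - 2)*(p - 1)*(p + 2)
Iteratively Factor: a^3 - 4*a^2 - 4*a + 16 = (a - 4)*(a^2 - 4) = (a - 4)*(a - 2)*(a + 2)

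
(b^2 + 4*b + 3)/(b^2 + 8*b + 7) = (b + 3)/(b + 7)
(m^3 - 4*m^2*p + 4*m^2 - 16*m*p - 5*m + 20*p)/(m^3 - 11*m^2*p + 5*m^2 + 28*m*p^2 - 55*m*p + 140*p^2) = (1 - m)/(-m + 7*p)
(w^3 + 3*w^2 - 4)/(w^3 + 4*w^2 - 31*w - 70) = (w^2 + w - 2)/(w^2 + 2*w - 35)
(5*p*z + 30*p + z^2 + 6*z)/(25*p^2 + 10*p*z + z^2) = (z + 6)/(5*p + z)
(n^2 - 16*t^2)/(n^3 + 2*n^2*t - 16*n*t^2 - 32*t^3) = 1/(n + 2*t)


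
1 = 1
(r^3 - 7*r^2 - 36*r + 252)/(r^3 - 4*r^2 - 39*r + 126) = (r - 6)/(r - 3)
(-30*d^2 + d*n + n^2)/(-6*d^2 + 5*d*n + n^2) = (5*d - n)/(d - n)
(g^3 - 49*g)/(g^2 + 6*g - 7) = g*(g - 7)/(g - 1)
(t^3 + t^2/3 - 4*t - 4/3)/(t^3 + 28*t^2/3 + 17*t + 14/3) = (t - 2)/(t + 7)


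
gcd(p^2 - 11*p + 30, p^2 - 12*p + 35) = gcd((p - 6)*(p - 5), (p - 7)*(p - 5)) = p - 5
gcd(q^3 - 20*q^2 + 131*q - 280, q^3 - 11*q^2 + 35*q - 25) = q - 5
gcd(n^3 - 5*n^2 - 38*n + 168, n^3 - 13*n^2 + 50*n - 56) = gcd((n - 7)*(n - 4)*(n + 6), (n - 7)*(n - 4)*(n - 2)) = n^2 - 11*n + 28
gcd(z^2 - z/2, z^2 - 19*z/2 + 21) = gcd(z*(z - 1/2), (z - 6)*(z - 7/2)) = 1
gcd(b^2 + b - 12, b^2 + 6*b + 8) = b + 4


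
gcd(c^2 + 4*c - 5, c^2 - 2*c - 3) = 1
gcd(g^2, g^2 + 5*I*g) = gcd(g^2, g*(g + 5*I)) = g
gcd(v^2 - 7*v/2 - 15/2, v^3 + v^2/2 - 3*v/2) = v + 3/2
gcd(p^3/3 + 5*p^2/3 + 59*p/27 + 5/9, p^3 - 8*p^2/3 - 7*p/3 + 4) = 1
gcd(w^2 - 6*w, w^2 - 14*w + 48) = w - 6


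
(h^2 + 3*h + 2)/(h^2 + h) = (h + 2)/h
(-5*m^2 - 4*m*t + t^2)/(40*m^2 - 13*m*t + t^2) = (m + t)/(-8*m + t)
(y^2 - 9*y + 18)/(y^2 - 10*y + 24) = (y - 3)/(y - 4)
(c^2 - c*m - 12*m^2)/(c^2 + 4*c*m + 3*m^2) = (c - 4*m)/(c + m)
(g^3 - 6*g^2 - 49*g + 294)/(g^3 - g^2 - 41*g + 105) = (g^2 - 13*g + 42)/(g^2 - 8*g + 15)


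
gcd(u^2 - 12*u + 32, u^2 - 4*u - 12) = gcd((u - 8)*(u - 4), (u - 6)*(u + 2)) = 1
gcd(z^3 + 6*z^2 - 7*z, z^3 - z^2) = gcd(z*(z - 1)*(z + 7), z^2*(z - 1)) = z^2 - z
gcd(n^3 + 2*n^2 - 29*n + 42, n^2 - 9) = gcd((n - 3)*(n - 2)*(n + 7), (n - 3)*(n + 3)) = n - 3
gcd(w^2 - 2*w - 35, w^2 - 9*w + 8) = 1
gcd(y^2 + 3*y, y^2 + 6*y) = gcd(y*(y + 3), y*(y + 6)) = y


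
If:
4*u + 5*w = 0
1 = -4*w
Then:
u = 5/16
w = -1/4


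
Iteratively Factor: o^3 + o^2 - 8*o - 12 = (o - 3)*(o^2 + 4*o + 4) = (o - 3)*(o + 2)*(o + 2)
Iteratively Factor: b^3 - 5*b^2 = (b - 5)*(b^2) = b*(b - 5)*(b)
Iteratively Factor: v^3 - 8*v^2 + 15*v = (v - 3)*(v^2 - 5*v) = (v - 5)*(v - 3)*(v)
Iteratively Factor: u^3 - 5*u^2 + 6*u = (u)*(u^2 - 5*u + 6) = u*(u - 3)*(u - 2)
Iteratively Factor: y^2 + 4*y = (y + 4)*(y)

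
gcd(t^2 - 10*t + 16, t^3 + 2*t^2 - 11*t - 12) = 1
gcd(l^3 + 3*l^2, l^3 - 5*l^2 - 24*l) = l^2 + 3*l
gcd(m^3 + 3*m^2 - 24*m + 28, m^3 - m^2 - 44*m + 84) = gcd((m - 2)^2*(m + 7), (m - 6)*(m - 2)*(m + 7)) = m^2 + 5*m - 14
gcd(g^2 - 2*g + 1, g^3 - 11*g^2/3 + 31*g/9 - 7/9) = g - 1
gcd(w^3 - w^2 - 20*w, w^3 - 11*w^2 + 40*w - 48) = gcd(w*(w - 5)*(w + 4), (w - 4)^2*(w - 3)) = 1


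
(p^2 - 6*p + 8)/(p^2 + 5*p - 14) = (p - 4)/(p + 7)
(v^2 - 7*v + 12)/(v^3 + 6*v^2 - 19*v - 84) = (v - 3)/(v^2 + 10*v + 21)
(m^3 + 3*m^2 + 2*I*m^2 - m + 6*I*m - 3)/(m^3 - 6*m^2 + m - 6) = (m^2 + m*(3 + I) + 3*I)/(m^2 - m*(6 + I) + 6*I)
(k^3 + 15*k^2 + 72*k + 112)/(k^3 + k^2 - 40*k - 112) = (k + 7)/(k - 7)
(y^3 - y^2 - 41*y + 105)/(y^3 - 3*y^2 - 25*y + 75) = (y + 7)/(y + 5)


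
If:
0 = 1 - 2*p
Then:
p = 1/2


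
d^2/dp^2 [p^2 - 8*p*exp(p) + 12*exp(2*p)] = -8*p*exp(p) + 48*exp(2*p) - 16*exp(p) + 2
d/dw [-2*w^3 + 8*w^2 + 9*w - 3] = -6*w^2 + 16*w + 9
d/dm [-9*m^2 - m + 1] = -18*m - 1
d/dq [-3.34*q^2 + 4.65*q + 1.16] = 4.65 - 6.68*q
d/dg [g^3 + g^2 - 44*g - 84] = 3*g^2 + 2*g - 44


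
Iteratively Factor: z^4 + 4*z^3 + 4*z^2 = (z + 2)*(z^3 + 2*z^2) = z*(z + 2)*(z^2 + 2*z) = z*(z + 2)^2*(z)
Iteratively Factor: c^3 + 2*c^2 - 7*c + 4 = (c - 1)*(c^2 + 3*c - 4) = (c - 1)^2*(c + 4)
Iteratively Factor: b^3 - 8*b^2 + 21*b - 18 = (b - 2)*(b^2 - 6*b + 9) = (b - 3)*(b - 2)*(b - 3)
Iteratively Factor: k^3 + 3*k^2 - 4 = (k + 2)*(k^2 + k - 2) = (k - 1)*(k + 2)*(k + 2)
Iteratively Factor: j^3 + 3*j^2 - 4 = (j - 1)*(j^2 + 4*j + 4) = (j - 1)*(j + 2)*(j + 2)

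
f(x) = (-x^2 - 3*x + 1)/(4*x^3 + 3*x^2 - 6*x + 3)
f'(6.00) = 0.01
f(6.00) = -0.06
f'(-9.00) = 0.00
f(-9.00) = 0.02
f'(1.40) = 0.51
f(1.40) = -0.45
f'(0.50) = -3.20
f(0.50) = -0.60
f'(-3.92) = -0.01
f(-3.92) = 0.02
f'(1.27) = 0.65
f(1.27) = -0.53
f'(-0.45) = 0.03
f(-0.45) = 0.36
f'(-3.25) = -0.04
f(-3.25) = -0.00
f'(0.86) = 0.94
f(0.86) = -0.89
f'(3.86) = 0.03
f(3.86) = -0.10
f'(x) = (-2*x - 3)/(4*x^3 + 3*x^2 - 6*x + 3) + (-12*x^2 - 6*x + 6)*(-x^2 - 3*x + 1)/(4*x^3 + 3*x^2 - 6*x + 3)^2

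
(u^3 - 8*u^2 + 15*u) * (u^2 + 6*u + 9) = u^5 - 2*u^4 - 24*u^3 + 18*u^2 + 135*u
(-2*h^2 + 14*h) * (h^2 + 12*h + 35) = -2*h^4 - 10*h^3 + 98*h^2 + 490*h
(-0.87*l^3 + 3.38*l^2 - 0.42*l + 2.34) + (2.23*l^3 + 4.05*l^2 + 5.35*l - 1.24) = 1.36*l^3 + 7.43*l^2 + 4.93*l + 1.1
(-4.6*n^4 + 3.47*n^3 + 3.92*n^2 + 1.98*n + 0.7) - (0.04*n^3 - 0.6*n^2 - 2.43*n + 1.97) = -4.6*n^4 + 3.43*n^3 + 4.52*n^2 + 4.41*n - 1.27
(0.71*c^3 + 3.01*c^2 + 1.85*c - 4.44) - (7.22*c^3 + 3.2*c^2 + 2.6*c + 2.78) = -6.51*c^3 - 0.19*c^2 - 0.75*c - 7.22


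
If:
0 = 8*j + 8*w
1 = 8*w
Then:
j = -1/8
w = 1/8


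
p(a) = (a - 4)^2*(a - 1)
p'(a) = (a - 4)^2 + (a - 1)*(2*a - 8) = 3*(a - 4)*(a - 2)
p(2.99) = 2.03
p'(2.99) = -3.00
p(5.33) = 7.66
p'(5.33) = 13.29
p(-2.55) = -152.30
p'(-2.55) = 89.41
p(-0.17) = -20.35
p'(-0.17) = 27.15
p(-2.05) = -111.64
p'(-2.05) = 73.51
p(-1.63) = -83.36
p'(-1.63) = 61.31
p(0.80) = -2.05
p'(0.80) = 11.52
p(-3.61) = -266.97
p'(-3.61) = 128.08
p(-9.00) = -1690.00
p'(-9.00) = 429.00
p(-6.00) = -700.00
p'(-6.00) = 240.00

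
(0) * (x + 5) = 0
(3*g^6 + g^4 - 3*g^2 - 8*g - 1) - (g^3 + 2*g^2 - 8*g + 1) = 3*g^6 + g^4 - g^3 - 5*g^2 - 2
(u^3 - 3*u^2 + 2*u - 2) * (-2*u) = -2*u^4 + 6*u^3 - 4*u^2 + 4*u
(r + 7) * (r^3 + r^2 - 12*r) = r^4 + 8*r^3 - 5*r^2 - 84*r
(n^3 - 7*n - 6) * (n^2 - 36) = n^5 - 43*n^3 - 6*n^2 + 252*n + 216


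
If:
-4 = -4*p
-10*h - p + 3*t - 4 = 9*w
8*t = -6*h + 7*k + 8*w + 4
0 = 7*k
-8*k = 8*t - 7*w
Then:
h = 82/193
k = 0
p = 1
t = -245/193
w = -280/193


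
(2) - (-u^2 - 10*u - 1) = u^2 + 10*u + 3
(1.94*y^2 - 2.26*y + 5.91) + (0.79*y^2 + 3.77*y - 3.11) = 2.73*y^2 + 1.51*y + 2.8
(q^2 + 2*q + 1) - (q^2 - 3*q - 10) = 5*q + 11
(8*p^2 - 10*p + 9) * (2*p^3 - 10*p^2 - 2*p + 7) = 16*p^5 - 100*p^4 + 102*p^3 - 14*p^2 - 88*p + 63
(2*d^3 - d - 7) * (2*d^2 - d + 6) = 4*d^5 - 2*d^4 + 10*d^3 - 13*d^2 + d - 42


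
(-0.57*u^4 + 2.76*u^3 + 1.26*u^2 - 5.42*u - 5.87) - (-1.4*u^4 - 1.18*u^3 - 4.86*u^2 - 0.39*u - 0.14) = 0.83*u^4 + 3.94*u^3 + 6.12*u^2 - 5.03*u - 5.73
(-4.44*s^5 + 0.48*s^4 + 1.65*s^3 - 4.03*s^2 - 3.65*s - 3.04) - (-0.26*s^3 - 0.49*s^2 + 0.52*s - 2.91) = -4.44*s^5 + 0.48*s^4 + 1.91*s^3 - 3.54*s^2 - 4.17*s - 0.13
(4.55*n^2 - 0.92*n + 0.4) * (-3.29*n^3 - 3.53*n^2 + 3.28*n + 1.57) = -14.9695*n^5 - 13.0347*n^4 + 16.8556*n^3 + 2.7139*n^2 - 0.1324*n + 0.628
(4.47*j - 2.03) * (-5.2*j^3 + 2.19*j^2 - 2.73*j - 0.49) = -23.244*j^4 + 20.3453*j^3 - 16.6488*j^2 + 3.3516*j + 0.9947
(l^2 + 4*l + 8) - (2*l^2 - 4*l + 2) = -l^2 + 8*l + 6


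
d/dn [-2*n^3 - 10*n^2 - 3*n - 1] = -6*n^2 - 20*n - 3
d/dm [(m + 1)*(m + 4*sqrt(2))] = 2*m + 1 + 4*sqrt(2)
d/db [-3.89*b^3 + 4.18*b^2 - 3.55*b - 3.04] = -11.67*b^2 + 8.36*b - 3.55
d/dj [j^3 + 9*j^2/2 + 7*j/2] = 3*j^2 + 9*j + 7/2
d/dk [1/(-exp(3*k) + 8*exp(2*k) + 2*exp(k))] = (3*exp(2*k) - 16*exp(k) - 2)*exp(-k)/(-exp(2*k) + 8*exp(k) + 2)^2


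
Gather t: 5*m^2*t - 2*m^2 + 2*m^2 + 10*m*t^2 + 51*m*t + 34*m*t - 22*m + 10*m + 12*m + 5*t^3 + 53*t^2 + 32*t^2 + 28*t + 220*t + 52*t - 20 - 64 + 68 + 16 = 5*t^3 + t^2*(10*m + 85) + t*(5*m^2 + 85*m + 300)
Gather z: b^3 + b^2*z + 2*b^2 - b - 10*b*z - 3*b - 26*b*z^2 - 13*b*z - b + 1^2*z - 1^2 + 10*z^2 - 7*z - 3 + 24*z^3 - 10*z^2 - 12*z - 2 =b^3 + 2*b^2 - 26*b*z^2 - 5*b + 24*z^3 + z*(b^2 - 23*b - 18) - 6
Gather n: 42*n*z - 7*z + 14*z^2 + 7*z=42*n*z + 14*z^2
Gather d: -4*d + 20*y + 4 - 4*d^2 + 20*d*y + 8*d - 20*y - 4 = -4*d^2 + d*(20*y + 4)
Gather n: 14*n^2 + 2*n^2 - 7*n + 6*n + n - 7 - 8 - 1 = 16*n^2 - 16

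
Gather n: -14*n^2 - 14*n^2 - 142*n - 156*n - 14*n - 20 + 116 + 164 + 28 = -28*n^2 - 312*n + 288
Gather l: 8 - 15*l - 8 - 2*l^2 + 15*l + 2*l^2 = 0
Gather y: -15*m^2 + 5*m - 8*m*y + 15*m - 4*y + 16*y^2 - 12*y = -15*m^2 + 20*m + 16*y^2 + y*(-8*m - 16)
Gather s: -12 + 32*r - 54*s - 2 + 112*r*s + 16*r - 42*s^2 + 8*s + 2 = 48*r - 42*s^2 + s*(112*r - 46) - 12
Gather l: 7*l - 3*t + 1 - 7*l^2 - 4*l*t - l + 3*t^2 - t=-7*l^2 + l*(6 - 4*t) + 3*t^2 - 4*t + 1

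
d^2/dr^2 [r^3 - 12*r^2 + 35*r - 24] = 6*r - 24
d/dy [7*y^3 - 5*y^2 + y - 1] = 21*y^2 - 10*y + 1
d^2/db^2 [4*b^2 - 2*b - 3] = 8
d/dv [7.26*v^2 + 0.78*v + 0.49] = 14.52*v + 0.78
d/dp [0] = 0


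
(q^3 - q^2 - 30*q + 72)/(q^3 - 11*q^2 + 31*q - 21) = (q^2 + 2*q - 24)/(q^2 - 8*q + 7)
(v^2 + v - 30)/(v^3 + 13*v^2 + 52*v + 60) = (v - 5)/(v^2 + 7*v + 10)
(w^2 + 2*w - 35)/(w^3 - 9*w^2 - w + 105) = (w + 7)/(w^2 - 4*w - 21)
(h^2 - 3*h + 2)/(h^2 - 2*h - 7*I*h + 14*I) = (h - 1)/(h - 7*I)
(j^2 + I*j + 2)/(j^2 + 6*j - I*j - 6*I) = (j + 2*I)/(j + 6)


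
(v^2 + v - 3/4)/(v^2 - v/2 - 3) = (v - 1/2)/(v - 2)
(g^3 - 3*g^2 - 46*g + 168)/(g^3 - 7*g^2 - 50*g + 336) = (g - 4)/(g - 8)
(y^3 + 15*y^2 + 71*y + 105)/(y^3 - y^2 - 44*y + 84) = (y^2 + 8*y + 15)/(y^2 - 8*y + 12)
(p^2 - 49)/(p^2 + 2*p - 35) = (p - 7)/(p - 5)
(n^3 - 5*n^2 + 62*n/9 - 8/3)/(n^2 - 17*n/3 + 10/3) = (n^2 - 13*n/3 + 4)/(n - 5)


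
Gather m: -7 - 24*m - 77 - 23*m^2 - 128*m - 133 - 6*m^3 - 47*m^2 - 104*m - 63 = -6*m^3 - 70*m^2 - 256*m - 280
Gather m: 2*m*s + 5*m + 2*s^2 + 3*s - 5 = m*(2*s + 5) + 2*s^2 + 3*s - 5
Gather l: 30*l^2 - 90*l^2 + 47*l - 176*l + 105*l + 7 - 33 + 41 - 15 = -60*l^2 - 24*l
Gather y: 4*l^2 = 4*l^2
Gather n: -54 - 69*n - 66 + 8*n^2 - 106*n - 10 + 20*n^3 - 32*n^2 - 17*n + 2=20*n^3 - 24*n^2 - 192*n - 128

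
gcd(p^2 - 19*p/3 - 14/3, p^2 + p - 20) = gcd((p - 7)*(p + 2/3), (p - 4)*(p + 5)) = 1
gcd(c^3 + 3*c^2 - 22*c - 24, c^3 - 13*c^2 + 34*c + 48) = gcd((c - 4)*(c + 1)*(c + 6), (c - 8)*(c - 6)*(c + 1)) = c + 1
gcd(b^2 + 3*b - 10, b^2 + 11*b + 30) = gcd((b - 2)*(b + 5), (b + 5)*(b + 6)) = b + 5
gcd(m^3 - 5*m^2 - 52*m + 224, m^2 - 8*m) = m - 8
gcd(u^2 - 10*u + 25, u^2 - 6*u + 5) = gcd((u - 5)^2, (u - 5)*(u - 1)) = u - 5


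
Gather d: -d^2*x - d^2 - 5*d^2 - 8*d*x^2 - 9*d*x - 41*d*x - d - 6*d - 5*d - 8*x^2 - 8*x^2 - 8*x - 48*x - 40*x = d^2*(-x - 6) + d*(-8*x^2 - 50*x - 12) - 16*x^2 - 96*x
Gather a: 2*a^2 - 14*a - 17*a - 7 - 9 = 2*a^2 - 31*a - 16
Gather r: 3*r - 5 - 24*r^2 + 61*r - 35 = -24*r^2 + 64*r - 40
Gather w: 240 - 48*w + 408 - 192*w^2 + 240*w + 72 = -192*w^2 + 192*w + 720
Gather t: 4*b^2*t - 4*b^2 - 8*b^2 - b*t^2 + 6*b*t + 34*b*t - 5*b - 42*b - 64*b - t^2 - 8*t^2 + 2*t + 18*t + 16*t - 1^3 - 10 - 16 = -12*b^2 - 111*b + t^2*(-b - 9) + t*(4*b^2 + 40*b + 36) - 27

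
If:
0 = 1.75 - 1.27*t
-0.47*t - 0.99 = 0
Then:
No Solution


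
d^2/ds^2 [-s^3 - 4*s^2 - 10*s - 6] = -6*s - 8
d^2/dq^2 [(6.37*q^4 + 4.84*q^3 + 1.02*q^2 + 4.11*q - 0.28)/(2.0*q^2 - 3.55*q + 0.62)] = (50.96*q^6 - 271.362*q^5 + 529.06035*q^4 - 66.97292*q^3 - 48.842304*q^2 - 7.487424*q + 12.513396)/(8.0*q^6 - 42.6*q^5 + 83.055*q^4 - 71.150875*q^3 + 25.74705*q^2 - 4.09386*q + 0.238328)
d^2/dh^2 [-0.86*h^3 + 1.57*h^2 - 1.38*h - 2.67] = 3.14 - 5.16*h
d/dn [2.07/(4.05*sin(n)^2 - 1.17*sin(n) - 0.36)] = (2.4219 - 16.767*sin(n))*cos(n)/(-4.05*sin(n)^2 + 1.17*sin(n) + 0.36)^2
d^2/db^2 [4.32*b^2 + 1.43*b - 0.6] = 8.64000000000000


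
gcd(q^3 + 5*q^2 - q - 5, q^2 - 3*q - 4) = q + 1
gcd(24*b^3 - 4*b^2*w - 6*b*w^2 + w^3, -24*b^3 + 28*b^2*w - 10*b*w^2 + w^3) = 12*b^2 - 8*b*w + w^2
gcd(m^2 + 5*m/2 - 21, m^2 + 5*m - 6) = m + 6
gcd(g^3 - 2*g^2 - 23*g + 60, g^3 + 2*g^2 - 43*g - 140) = g + 5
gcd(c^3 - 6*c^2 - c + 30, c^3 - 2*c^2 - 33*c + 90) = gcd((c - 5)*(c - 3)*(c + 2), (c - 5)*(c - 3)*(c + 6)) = c^2 - 8*c + 15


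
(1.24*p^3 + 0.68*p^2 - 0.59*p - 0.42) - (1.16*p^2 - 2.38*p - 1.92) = 1.24*p^3 - 0.48*p^2 + 1.79*p + 1.5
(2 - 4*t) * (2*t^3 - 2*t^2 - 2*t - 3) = -8*t^4 + 12*t^3 + 4*t^2 + 8*t - 6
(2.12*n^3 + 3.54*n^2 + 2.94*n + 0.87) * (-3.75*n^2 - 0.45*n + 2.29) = -7.95*n^5 - 14.229*n^4 - 7.7632*n^3 + 3.5211*n^2 + 6.3411*n + 1.9923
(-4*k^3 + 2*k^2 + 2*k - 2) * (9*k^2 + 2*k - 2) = -36*k^5 + 10*k^4 + 30*k^3 - 18*k^2 - 8*k + 4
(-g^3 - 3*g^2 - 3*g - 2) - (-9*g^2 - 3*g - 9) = -g^3 + 6*g^2 + 7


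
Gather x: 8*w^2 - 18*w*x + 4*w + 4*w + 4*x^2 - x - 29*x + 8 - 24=8*w^2 + 8*w + 4*x^2 + x*(-18*w - 30) - 16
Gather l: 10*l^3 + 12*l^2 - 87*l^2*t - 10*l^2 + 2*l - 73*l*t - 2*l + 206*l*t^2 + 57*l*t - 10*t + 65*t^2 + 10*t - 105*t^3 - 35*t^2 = 10*l^3 + l^2*(2 - 87*t) + l*(206*t^2 - 16*t) - 105*t^3 + 30*t^2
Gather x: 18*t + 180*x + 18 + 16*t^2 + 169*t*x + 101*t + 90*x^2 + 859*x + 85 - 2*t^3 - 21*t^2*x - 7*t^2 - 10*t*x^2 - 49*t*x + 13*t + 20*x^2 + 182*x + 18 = -2*t^3 + 9*t^2 + 132*t + x^2*(110 - 10*t) + x*(-21*t^2 + 120*t + 1221) + 121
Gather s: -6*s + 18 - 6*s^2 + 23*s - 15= -6*s^2 + 17*s + 3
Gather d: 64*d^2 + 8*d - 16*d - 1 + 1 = 64*d^2 - 8*d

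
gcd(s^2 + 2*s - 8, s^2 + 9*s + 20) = s + 4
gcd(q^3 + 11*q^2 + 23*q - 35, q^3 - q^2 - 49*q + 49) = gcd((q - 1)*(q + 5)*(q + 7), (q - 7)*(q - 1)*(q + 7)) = q^2 + 6*q - 7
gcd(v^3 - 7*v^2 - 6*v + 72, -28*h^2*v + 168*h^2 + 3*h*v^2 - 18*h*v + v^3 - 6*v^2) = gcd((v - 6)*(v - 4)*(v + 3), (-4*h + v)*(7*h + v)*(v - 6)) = v - 6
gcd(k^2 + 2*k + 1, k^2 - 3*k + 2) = 1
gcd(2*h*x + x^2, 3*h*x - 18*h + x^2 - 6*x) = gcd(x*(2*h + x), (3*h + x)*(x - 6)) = 1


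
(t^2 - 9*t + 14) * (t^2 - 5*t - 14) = t^4 - 14*t^3 + 45*t^2 + 56*t - 196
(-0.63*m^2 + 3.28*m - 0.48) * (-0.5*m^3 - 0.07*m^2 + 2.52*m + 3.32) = 0.315*m^5 - 1.5959*m^4 - 1.5772*m^3 + 6.2076*m^2 + 9.68*m - 1.5936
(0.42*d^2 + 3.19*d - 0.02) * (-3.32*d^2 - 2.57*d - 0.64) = -1.3944*d^4 - 11.6702*d^3 - 8.4007*d^2 - 1.9902*d + 0.0128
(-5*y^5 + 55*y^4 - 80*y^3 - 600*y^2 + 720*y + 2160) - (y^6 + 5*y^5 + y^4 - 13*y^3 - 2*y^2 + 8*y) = -y^6 - 10*y^5 + 54*y^4 - 67*y^3 - 598*y^2 + 712*y + 2160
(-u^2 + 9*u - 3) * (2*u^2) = -2*u^4 + 18*u^3 - 6*u^2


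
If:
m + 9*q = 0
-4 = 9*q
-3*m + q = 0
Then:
No Solution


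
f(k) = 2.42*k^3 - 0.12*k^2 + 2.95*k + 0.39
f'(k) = 7.26*k^2 - 0.24*k + 2.95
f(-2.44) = -42.68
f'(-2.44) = 46.76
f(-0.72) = -2.70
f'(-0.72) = 6.89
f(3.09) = 79.76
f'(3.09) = 71.53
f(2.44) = 42.03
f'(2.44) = 45.59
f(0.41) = 1.75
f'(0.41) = 4.07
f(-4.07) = -176.76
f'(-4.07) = 124.19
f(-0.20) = -0.22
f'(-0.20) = 3.29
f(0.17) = 0.90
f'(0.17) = 3.12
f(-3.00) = -74.88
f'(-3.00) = 69.01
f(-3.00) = -74.88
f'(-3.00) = 69.01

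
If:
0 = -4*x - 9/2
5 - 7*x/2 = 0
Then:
No Solution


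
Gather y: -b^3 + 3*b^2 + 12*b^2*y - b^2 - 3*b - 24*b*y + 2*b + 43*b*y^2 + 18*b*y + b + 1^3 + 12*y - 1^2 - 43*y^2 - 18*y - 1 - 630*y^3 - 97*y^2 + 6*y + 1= -b^3 + 2*b^2 - 630*y^3 + y^2*(43*b - 140) + y*(12*b^2 - 6*b)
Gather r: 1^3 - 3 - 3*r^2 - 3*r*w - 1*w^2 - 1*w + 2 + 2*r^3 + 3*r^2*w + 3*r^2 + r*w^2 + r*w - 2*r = 2*r^3 + 3*r^2*w + r*(w^2 - 2*w - 2) - w^2 - w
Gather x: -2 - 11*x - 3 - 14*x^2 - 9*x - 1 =-14*x^2 - 20*x - 6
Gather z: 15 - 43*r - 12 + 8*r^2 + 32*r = 8*r^2 - 11*r + 3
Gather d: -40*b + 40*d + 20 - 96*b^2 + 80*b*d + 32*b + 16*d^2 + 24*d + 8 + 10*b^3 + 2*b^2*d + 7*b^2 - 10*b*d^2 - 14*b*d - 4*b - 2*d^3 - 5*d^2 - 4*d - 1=10*b^3 - 89*b^2 - 12*b - 2*d^3 + d^2*(11 - 10*b) + d*(2*b^2 + 66*b + 60) + 27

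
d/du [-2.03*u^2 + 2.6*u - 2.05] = 2.6 - 4.06*u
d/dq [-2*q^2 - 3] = -4*q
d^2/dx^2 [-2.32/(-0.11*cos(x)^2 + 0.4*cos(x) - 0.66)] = (-0.112288*(1 - cos(x)^2)^2 + 0.30624*cos(x)^3 + 0.246384*cos(x)^2 - 1.22496*cos(x) + 0.517824)/(0.11*cos(x)^2 - 0.4*cos(x) + 0.66)^3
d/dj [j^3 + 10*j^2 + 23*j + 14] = 3*j^2 + 20*j + 23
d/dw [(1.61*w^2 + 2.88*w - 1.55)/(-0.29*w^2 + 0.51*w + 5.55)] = (1.6563*w^2 + 16.972*w + 16.7745)/(0.0841*w^4 - 0.2958*w^3 - 2.9589*w^2 + 5.661*w + 30.8025)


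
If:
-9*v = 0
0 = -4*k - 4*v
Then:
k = 0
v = 0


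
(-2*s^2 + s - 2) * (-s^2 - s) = 2*s^4 + s^3 + s^2 + 2*s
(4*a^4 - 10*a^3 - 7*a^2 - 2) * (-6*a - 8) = -24*a^5 + 28*a^4 + 122*a^3 + 56*a^2 + 12*a + 16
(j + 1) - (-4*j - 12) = 5*j + 13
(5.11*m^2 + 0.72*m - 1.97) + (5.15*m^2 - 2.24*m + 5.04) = 10.26*m^2 - 1.52*m + 3.07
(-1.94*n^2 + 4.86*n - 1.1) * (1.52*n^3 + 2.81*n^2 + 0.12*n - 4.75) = -2.9488*n^5 + 1.9358*n^4 + 11.7518*n^3 + 6.7072*n^2 - 23.217*n + 5.225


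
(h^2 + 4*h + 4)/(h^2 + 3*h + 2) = (h + 2)/(h + 1)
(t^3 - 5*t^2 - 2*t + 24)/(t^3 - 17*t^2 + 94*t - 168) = (t^2 - t - 6)/(t^2 - 13*t + 42)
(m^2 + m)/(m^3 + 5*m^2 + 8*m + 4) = m/(m^2 + 4*m + 4)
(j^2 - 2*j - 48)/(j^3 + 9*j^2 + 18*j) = (j - 8)/(j*(j + 3))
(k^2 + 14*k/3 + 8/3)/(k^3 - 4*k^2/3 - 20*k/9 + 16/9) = 3*(3*k^2 + 14*k + 8)/(9*k^3 - 12*k^2 - 20*k + 16)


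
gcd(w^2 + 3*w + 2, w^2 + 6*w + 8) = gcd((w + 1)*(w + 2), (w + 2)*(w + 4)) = w + 2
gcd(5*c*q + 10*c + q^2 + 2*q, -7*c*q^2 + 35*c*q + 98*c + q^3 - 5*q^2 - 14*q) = q + 2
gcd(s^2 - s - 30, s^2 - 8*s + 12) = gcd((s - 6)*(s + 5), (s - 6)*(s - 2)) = s - 6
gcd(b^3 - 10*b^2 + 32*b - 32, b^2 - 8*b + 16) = b^2 - 8*b + 16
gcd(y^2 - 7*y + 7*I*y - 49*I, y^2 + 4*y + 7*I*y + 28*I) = y + 7*I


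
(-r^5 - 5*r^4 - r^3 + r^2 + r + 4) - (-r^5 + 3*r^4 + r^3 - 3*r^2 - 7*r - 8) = -8*r^4 - 2*r^3 + 4*r^2 + 8*r + 12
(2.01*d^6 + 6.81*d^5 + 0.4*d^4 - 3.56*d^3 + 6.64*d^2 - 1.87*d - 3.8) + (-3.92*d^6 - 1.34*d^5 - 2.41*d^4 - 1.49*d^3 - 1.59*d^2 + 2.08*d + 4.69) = -1.91*d^6 + 5.47*d^5 - 2.01*d^4 - 5.05*d^3 + 5.05*d^2 + 0.21*d + 0.890000000000001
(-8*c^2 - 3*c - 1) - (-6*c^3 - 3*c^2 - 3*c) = 6*c^3 - 5*c^2 - 1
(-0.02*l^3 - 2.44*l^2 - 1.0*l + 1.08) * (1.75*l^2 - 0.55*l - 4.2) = -0.035*l^5 - 4.259*l^4 - 0.324*l^3 + 12.688*l^2 + 3.606*l - 4.536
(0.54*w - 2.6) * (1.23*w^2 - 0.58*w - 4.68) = 0.6642*w^3 - 3.5112*w^2 - 1.0192*w + 12.168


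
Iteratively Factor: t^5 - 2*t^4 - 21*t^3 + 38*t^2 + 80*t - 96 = (t - 1)*(t^4 - t^3 - 22*t^2 + 16*t + 96) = (t - 1)*(t + 2)*(t^3 - 3*t^2 - 16*t + 48) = (t - 3)*(t - 1)*(t + 2)*(t^2 - 16) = (t - 4)*(t - 3)*(t - 1)*(t + 2)*(t + 4)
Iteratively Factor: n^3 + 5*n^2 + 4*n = (n + 1)*(n^2 + 4*n) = n*(n + 1)*(n + 4)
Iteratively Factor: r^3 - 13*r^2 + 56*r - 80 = (r - 4)*(r^2 - 9*r + 20) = (r - 4)^2*(r - 5)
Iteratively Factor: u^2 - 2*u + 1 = (u - 1)*(u - 1)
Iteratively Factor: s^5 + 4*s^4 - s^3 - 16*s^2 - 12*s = (s - 2)*(s^4 + 6*s^3 + 11*s^2 + 6*s) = (s - 2)*(s + 2)*(s^3 + 4*s^2 + 3*s) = s*(s - 2)*(s + 2)*(s^2 + 4*s + 3) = s*(s - 2)*(s + 2)*(s + 3)*(s + 1)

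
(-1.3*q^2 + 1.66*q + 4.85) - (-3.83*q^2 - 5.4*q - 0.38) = 2.53*q^2 + 7.06*q + 5.23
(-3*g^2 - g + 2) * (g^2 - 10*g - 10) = -3*g^4 + 29*g^3 + 42*g^2 - 10*g - 20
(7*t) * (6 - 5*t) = -35*t^2 + 42*t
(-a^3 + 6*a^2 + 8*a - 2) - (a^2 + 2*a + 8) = -a^3 + 5*a^2 + 6*a - 10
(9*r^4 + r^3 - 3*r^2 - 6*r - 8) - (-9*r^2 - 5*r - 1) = 9*r^4 + r^3 + 6*r^2 - r - 7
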